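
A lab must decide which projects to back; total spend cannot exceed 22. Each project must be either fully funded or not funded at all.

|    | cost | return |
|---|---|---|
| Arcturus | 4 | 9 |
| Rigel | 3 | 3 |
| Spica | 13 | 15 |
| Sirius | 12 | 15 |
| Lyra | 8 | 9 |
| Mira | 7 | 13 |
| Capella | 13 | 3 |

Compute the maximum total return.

Allowing fractional choices, the relaxed optimum would be about 35.8, but projects are indivisible.
Rigel + Sirius + Mira: cost 3 + 12 + 7 = 22 ≤ 22, return 3 + 15 + 13 = 31.
Arcturus + Lyra + Mira: cost 4 + 8 + 7 = 19 ≤ 22, return 9 + 9 + 13 = 31.
Arcturus + Rigel + Lyra + Mira: cost 4 + 3 + 8 + 7 = 22 ≤ 22, return 9 + 3 + 9 + 13 = 34.
Best is Arcturus, Rigel, Lyra, and Mira with total return 34.

34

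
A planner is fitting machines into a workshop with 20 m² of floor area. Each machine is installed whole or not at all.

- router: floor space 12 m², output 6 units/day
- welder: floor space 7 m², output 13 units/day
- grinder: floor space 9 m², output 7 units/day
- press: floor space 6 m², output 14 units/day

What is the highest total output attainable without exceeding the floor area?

grinder + press: floor space 9 + 6 = 15 ≤ 20, output 7 + 14 = 21.
welder + press: floor space 7 + 6 = 13 ≤ 20, output 13 + 14 = 27.
Best is welder and press with total output 27.

27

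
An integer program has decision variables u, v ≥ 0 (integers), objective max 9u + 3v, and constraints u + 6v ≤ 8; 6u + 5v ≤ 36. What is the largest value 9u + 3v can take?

54

(u,v)=(6,0): 1·6+6·0=6≤8, 6·6+5·0=36≤36, objective 54.
(u,v)=(5,0): 1·5+6·0=5≤8, 6·5+5·0=30≤36, objective 45.
The best lattice point is (6,0), giving 54.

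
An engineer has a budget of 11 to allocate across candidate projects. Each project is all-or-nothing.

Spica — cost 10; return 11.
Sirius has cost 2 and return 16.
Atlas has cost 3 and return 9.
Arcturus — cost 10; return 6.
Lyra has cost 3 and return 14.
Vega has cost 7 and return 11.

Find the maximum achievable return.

39

Take Sirius, Atlas, and Lyra: cost 2 + 3 + 3 = 8 ≤ 11, return 16 + 9 + 14 = 39.
No other feasible combination does better.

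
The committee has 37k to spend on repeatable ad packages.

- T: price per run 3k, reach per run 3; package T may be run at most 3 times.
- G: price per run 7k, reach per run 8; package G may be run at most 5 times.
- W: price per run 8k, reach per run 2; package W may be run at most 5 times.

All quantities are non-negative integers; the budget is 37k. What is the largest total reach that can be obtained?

G has the best ratio (8/7); taking only G gives at most 5×8 = 40 (stopped by the price limit).
Mixing does better — 3×T and 4×G: price 37 ≤ 37, reach 3·3 + 4·8 = 41.

41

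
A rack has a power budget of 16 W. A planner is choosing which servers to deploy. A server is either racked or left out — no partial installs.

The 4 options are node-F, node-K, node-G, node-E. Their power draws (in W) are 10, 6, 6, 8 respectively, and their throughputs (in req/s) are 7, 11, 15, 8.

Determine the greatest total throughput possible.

Allowing fractional choices, the relaxed optimum would be about 30.0, but servers are indivisible.
node-F + node-G: power draw 10 + 6 = 16 ≤ 16, throughput 7 + 15 = 22.
node-G + node-E: power draw 6 + 8 = 14 ≤ 16, throughput 15 + 8 = 23.
node-K + node-G: power draw 6 + 6 = 12 ≤ 16, throughput 11 + 15 = 26.
Best is node-K and node-G with total throughput 26.

26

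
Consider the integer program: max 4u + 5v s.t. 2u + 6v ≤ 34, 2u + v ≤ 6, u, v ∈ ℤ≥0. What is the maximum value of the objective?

25

Relaxing integrality, the LP optimum is 28.80 at (u,v) = (0.2, 5.6), which is not an integer point.
(u,v)=(0,5): 2·0+6·5=30≤34, 2·0+1·5=5≤6, objective 25.
(u,v)=(1,4): 2·1+6·4=26≤34, 2·1+1·4=6≤6, objective 24.
(u,v)=(0,4): 2·0+6·4=24≤34, 2·0+1·4=4≤6, objective 20.
No feasible integer point exceeds 25.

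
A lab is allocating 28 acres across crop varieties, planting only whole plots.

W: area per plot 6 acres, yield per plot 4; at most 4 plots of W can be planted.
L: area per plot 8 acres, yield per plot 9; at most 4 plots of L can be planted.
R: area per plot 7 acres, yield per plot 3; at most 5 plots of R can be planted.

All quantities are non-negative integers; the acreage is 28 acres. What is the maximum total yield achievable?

27

This is a bounded integer knapsack.
L has the best ratio (9/8); taking only L gives at most 3×9 = 27 (stopped by the area limit).
Optimal: 3×L: area 24 ≤ 28, yield 3·9 = 27.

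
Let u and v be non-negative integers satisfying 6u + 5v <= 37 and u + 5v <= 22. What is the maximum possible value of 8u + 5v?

48

The continuous relaxation peaks at (6.17, 0) with value 49.33; rounding to a feasible lattice point costs some objective.
(u,v)=(6,0): 6·6+5·0=36≤37, 1·6+5·0=6≤22, objective 48.
(u,v)=(5,1): 6·5+5·1=35≤37, 1·5+5·1=10≤22, objective 45.
The best lattice point is (6,0), giving 48.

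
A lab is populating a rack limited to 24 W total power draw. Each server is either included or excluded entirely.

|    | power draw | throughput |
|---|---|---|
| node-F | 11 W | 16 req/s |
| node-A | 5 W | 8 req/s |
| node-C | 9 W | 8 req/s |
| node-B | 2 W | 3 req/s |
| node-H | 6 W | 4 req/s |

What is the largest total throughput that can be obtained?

31

Take node-F, node-A, node-B, and node-H: power draw 11 + 5 + 2 + 6 = 24 ≤ 24, throughput 16 + 8 + 3 + 4 = 31.
No other feasible combination does better.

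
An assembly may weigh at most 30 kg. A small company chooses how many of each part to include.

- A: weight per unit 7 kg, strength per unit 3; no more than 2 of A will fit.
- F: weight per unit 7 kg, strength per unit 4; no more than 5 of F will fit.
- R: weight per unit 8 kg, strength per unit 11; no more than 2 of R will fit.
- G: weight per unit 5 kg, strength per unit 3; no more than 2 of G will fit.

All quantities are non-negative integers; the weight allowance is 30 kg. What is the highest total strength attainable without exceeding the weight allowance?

R has the best ratio (11/8); taking only R gives at most 2×11 = 22 (stopped by the supply cap of 2).
Mixing does better — 2×F and 2×R: weight 30 ≤ 30, strength 2·4 + 2·11 = 30.

30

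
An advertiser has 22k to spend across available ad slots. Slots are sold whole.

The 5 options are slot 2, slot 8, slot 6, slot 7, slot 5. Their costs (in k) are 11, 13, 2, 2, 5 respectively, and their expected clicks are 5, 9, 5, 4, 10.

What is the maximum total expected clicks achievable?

Take slot 8, slot 6, slot 7, and slot 5: cost 13 + 2 + 2 + 5 = 22 ≤ 22, expected clicks 9 + 5 + 4 + 10 = 28.
No other feasible combination does better.

28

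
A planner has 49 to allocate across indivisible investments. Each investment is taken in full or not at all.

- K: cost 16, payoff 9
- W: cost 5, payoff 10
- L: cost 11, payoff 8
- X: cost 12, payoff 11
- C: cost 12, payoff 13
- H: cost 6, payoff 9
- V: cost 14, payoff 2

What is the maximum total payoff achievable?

Take W, L, X, C, and H: cost 5 + 11 + 12 + 12 + 6 = 46 ≤ 49, payoff 10 + 8 + 11 + 13 + 9 = 51.
No other feasible combination does better.

51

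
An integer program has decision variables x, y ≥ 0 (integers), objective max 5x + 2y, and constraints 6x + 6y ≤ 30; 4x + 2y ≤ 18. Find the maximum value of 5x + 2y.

22

Relaxing integrality, the LP optimum is 22.50 at (x,y) = (4.5, 0), which is not an integer point.
(x,y)=(4,1): 6·4+6·1=30≤30, 4·4+2·1=18≤18, objective 22.
(x,y)=(4,0): 6·4+6·0=24≤30, 4·4+2·0=16≤18, objective 20.
(x,y)=(3,2): 6·3+6·2=30≤30, 4·3+2·2=16≤18, objective 19.
Maximum is 22 at (x,y)=(4,1).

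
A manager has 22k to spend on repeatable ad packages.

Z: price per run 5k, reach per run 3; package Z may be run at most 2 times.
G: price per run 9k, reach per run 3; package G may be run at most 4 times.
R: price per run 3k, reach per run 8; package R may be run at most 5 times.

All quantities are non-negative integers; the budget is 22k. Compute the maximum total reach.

43

R has the best ratio (8/3); taking only R gives at most 5×8 = 40 (stopped by the supply cap of 5).
Mixing does better — 1×Z and 5×R: price 20 ≤ 22, reach 1·3 + 5·8 = 43.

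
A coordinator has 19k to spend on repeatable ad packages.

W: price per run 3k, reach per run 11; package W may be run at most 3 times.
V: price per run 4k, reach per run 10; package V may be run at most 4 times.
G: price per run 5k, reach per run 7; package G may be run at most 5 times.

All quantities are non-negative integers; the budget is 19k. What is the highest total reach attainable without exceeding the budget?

53

W has the best ratio (11/3); taking only W gives at most 3×11 = 33 (stopped by the supply cap of 3).
Mixing does better — 3×W and 2×V: price 17 ≤ 19, reach 3·11 + 2·10 = 53.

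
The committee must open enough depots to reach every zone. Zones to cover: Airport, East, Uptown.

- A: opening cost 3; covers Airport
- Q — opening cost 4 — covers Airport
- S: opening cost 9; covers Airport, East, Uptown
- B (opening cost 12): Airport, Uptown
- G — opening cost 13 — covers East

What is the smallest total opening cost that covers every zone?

9

The greedy cost-per-new-zone heuristic would pick A and S for 12, but a cheaper cover exists.
S alone covers Airport, East, Uptown — every zone.
Total opening cost: 9.
No cover costs less than 9.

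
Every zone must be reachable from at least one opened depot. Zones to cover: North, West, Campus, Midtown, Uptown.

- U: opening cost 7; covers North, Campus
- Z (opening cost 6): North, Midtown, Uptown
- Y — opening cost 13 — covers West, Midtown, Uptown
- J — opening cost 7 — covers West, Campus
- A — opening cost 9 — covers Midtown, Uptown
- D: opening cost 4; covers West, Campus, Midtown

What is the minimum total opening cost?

10

Choose Z and D: together they cover North, West, Campus, Midtown, Uptown — every zone.
Total opening cost: 6 + 4 = 10.
No cover costs less than 10.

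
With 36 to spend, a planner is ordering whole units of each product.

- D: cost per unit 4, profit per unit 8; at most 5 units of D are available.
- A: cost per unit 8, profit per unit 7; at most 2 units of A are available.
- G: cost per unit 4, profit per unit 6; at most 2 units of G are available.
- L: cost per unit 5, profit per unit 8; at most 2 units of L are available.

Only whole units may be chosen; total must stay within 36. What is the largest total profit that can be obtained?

62

4×D, 2×G, and 2×L: cost 34 ≤ 36, profit 4·8 + 2·6 + 2·8 = 60.
5×D, 1×G, and 2×L: cost 34 ≤ 36, profit 5·8 + 1·6 + 2·8 = 62.
Best is 62.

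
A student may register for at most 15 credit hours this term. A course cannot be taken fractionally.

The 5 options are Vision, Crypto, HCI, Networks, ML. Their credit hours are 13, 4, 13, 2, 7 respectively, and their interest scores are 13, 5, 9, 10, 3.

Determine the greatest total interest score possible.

Treat it as a binary knapsack problem.
Allowing fractional choices, the relaxed optimum would be about 24.0, but courses are indivisible.
Vision + Networks: credit hours 13 + 2 = 15 ≤ 15, interest score 13 + 10 = 23.
Crypto + Networks + ML: credit hours 4 + 2 + 7 = 13 ≤ 15, interest score 5 + 10 + 3 = 18.
HCI + Networks: credit hours 13 + 2 = 15 ≤ 15, interest score 9 + 10 = 19.
Best is Vision and Networks with total interest score 23.

23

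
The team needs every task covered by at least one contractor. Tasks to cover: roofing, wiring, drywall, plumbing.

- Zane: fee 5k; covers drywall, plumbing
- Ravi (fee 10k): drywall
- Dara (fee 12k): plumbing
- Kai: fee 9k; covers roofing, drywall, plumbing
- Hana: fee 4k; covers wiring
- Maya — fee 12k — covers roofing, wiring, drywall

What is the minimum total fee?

The greedy cost-per-new-task heuristic would pick Zane, Hana, and Kai for 18, but a cheaper cover exists.
Choose Kai and Hana: together they cover roofing, wiring, drywall, plumbing — every task.
Total fee: 9 + 4 = 13.
No cover costs less than 13.

13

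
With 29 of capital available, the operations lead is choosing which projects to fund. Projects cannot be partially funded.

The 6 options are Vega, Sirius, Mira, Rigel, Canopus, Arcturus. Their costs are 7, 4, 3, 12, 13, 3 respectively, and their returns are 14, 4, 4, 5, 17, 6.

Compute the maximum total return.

This is a 0-1 knapsack instance.
Take Vega, Mira, Canopus, and Arcturus: cost 7 + 3 + 13 + 3 = 26 ≤ 29, return 14 + 4 + 17 + 6 = 41.
No feasible combination exceeds this.

41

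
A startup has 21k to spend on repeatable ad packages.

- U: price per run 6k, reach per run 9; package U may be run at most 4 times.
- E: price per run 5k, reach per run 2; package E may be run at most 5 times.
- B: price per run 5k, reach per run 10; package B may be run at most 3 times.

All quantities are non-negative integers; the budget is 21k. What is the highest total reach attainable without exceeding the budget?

39

B has the best ratio (10/5); taking only B gives at most 3×10 = 30 (stopped by the supply cap of 3).
Mixing does better — 1×U and 3×B: price 21 ≤ 21, reach 1·9 + 3·10 = 39.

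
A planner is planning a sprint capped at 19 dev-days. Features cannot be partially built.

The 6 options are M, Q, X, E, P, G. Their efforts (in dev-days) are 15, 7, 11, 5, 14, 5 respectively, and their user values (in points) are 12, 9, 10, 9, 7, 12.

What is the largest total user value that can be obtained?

30

Q + E + G: effort 7 + 5 + 5 = 17 ≤ 19, user value 9 + 9 + 12 = 30.
X + G: effort 11 + 5 = 16 ≤ 19, user value 10 + 12 = 22.
Best is Q, E, and G with total user value 30.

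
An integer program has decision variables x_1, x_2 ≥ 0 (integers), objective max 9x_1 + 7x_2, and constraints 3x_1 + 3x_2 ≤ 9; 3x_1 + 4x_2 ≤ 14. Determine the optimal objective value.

27

(x_1,x_2)=(3,0): 3·3+3·0=9≤9, 3·3+4·0=9≤14, objective 27.
(x_1,x_2)=(2,1): 3·2+3·1=9≤9, 3·2+4·1=10≤14, objective 25.
(x_1,x_2)=(2,0): 3·2+3·0=6≤9, 3·2+4·0=6≤14, objective 18.
No feasible integer point exceeds 27.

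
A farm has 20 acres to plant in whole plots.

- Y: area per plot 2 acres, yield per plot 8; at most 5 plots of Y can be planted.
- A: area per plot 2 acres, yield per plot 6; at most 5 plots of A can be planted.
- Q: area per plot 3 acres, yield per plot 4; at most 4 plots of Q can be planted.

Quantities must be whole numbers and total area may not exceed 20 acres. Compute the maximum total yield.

This is a bounded integer knapsack.
5×Y and 4×A: area 18 ≤ 20, yield 5·8 + 4·6 = 64.
5×Y and 5×A: area 20 ≤ 20, yield 5·8 + 5·6 = 70.
Best is 70.

70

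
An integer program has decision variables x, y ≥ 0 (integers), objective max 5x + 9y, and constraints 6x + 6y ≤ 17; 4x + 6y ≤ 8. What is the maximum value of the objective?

10

The continuous relaxation peaks at (0, 1.33) with value 12.00; rounding to a feasible lattice point costs some objective.
(x,y)=(2,0) is feasible, giving 10.
(x,y)=(0,1) is feasible, giving 9.
(x,y)=(1,0) is feasible, giving 5.
Maximum is 10 at (x,y)=(2,0).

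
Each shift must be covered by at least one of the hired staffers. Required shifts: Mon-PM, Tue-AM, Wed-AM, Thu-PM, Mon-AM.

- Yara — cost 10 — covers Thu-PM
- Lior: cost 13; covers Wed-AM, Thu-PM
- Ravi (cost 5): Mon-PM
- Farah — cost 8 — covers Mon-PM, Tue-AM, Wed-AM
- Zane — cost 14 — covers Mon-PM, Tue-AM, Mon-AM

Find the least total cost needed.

27

The greedy cost-per-new-shift heuristic would pick Farah, Yara, and Zane for 32, but a cheaper cover exists.
Choose Lior and Zane: together they cover Mon-PM, Tue-AM, Wed-AM, Thu-PM, Mon-AM — every shift.
Total cost: 13 + 14 = 27.
No cover costs less than 27.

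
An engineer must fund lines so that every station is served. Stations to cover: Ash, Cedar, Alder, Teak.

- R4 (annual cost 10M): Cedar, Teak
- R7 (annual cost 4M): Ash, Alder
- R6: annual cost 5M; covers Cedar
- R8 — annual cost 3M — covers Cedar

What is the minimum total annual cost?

This is an integer covering problem.
Choose R4 and R7: together they cover Ash, Cedar, Alder, Teak — every station.
Total annual cost: 10 + 4 = 14.

14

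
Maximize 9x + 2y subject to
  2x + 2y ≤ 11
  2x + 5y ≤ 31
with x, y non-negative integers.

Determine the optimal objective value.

The continuous relaxation peaks at (5.5, 0) with value 49.50; rounding to a feasible lattice point costs some objective.
(x,y)=(5,0): 2·5+2·0=10≤11, 2·5+5·0=10≤31, objective 45.
(x,y)=(4,1): 2·4+2·1=10≤11, 2·4+5·1=13≤31, objective 38.
(x,y)=(4,0): 2·4+2·0=8≤11, 2·4+5·0=8≤31, objective 36.
No feasible integer point exceeds 45.

45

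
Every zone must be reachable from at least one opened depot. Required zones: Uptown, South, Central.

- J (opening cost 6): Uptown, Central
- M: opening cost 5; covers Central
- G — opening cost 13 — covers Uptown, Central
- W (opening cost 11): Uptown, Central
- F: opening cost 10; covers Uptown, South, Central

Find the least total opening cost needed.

10

This is an integer covering problem.
The greedy cost-per-new-zone heuristic would pick J and F for 16, but a cheaper cover exists.
F alone covers Uptown, South, Central — every zone.
Total opening cost: 10.
No cover costs less than 10.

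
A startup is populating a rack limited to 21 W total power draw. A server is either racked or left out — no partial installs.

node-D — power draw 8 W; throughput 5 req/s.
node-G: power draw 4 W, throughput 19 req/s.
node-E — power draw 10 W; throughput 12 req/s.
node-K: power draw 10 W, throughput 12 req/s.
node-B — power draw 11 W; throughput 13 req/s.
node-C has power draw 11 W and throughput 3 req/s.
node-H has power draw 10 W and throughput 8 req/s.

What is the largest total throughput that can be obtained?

This is a 0-1 knapsack instance.
Allowing fractional choices, the relaxed optimum would be about 39.4, but servers are indivisible.
node-G + node-B: power draw 4 + 11 = 15 ≤ 21, throughput 19 + 13 = 32.
node-G + node-E: power draw 4 + 10 = 14 ≤ 21, throughput 19 + 12 = 31.
Best is node-G and node-B with total throughput 32.

32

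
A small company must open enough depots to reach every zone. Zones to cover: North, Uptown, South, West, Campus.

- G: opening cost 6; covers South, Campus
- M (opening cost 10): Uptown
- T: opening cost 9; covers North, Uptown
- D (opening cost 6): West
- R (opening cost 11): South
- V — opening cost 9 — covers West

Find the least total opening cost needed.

21

Choose G, T, and D: together they cover North, Uptown, South, West, Campus — every zone.
Total opening cost: 6 + 9 + 6 = 21.
No cover costs less than 21.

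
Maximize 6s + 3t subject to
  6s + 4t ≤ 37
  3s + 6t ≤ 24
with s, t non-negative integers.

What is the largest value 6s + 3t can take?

36

(s,t)=(6,0): 6·6+4·0=36≤37, 3·6+6·0=18≤24, objective 36.
(s,t)=(5,1): 6·5+4·1=34≤37, 3·5+6·1=21≤24, objective 33.
(s,t)=(5,0): 6·5+4·0=30≤37, 3·5+6·0=15≤24, objective 30.
No feasible integer point exceeds 36.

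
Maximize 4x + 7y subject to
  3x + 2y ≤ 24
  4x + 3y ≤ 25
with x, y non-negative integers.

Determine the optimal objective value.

(x,y)=(0,8) is feasible, giving 56.
(x,y)=(1,7) is feasible, giving 53.
(x,y)=(0,7) is feasible, giving 49.
Maximum is 56 at (x,y)=(0,8).

56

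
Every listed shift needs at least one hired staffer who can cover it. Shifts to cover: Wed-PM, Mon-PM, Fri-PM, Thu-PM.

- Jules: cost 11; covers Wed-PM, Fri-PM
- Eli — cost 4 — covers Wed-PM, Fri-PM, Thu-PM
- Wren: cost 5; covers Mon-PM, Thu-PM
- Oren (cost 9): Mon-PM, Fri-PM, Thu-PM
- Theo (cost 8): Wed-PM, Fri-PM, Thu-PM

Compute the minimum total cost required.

9

This is a weighted set-cover instance.
Choose Eli and Wren: together they cover Wed-PM, Mon-PM, Fri-PM, Thu-PM — every shift.
Total cost: 4 + 5 = 9.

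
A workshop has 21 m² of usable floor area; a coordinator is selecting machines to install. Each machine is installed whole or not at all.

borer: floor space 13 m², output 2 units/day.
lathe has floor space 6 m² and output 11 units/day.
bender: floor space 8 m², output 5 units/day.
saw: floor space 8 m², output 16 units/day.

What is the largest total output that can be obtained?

27

Take lathe and saw: floor space 6 + 8 = 14 ≤ 21, output 11 + 16 = 27.
No other feasible combination does better.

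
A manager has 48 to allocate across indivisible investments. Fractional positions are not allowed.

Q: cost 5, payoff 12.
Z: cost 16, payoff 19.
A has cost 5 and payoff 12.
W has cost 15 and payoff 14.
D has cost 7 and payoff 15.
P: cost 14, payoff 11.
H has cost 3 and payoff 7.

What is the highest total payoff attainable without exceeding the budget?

72

This is a 0-1 knapsack instance.
Take Q, Z, A, W, and D: cost 5 + 16 + 5 + 15 + 7 = 48 ≤ 48, payoff 12 + 19 + 12 + 14 + 15 = 72.
No other feasible combination does better.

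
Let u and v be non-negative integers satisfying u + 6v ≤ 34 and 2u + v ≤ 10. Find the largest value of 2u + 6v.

34

(u,v)=(2,5): 1·2+6·5=32≤34, 2·2+1·5=9≤10, objective 34.
(u,v)=(1,5): 1·1+6·5=31≤34, 2·1+1·5=7≤10, objective 32.
(u,v)=(3,4): 1·3+6·4=27≤34, 2·3+1·4=10≤10, objective 30.
The best lattice point is (2,5), giving 34.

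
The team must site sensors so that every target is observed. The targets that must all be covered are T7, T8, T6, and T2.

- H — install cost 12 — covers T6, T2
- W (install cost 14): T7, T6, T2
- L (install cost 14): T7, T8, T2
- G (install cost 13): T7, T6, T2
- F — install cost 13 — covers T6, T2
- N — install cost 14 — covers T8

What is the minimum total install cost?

26

The greedy cost-per-new-target heuristic would pick G and L for 27, but a cheaper cover exists.
Choose H and L: together they cover T7, T8, T6, T2 — every target.
Total install cost: 12 + 14 = 26.
No cover costs less than 26.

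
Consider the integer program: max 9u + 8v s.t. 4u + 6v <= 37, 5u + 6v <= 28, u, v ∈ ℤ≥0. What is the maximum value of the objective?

(u,v)=(5,0) is feasible, giving 45.
(u,v)=(4,1) is feasible, giving 44.
(u,v)=(4,0) is feasible, giving 36.
No feasible integer point exceeds 45.

45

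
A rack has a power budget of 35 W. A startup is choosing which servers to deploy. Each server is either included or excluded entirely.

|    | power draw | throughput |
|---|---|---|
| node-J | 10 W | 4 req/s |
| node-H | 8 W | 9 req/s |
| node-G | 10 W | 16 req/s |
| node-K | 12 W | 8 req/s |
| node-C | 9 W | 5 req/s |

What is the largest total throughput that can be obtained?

33

Allowing fractional choices, the relaxed optimum would be about 35.8, but servers are indivisible.
node-H + node-G + node-C: power draw 8 + 10 + 9 = 27 ≤ 35, throughput 9 + 16 + 5 = 30.
node-H + node-G + node-K: power draw 8 + 10 + 12 = 30 ≤ 35, throughput 9 + 16 + 8 = 33.
node-J + node-H + node-G: power draw 10 + 8 + 10 = 28 ≤ 35, throughput 4 + 9 + 16 = 29.
Best is node-H, node-G, and node-K with total throughput 33.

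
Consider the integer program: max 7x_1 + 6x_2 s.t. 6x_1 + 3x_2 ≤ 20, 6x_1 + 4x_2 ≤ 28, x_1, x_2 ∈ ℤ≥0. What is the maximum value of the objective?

(x_1,x_2)=(0,6) is feasible, giving 36.
(x_1,x_2)=(0,5) is feasible, giving 30.
No feasible integer point exceeds 36.

36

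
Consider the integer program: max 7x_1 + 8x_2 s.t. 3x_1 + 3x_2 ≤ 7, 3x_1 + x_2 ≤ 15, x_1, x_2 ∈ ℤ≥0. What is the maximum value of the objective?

Relaxing integrality, the LP optimum is 18.67 at (x_1,x_2) = (0, 2.33), which is not an integer point.
(x_1,x_2)=(0,2): 3·0+3·2=6≤7, 3·0+1·2=2≤15, objective 16.
(x_1,x_2)=(1,1): 3·1+3·1=6≤7, 3·1+1·1=4≤15, objective 15.
(x_1,x_2)=(0,1): 3·0+3·1=3≤7, 3·0+1·1=1≤15, objective 8.
The best lattice point is (0,2), giving 16.

16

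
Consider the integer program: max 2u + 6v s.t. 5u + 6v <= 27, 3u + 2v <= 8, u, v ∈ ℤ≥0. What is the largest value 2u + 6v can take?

(u,v)=(0,4): 5·0+6·4=24≤27, 3·0+2·4=8≤8, objective 24.
(u,v)=(0,3): 5·0+6·3=18≤27, 3·0+2·3=6≤8, objective 18.
Maximum is 24 at (u,v)=(0,4).

24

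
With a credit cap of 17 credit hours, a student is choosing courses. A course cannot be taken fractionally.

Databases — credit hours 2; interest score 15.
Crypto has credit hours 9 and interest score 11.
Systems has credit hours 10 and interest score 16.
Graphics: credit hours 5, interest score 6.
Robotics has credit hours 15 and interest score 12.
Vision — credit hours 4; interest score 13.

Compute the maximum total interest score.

44

Databases + Crypto + Vision: credit hours 2 + 9 + 4 = 15 ≤ 17, interest score 15 + 11 + 13 = 39.
Databases + Systems + Vision: credit hours 2 + 10 + 4 = 16 ≤ 17, interest score 15 + 16 + 13 = 44.
Best is Databases, Systems, and Vision with total interest score 44.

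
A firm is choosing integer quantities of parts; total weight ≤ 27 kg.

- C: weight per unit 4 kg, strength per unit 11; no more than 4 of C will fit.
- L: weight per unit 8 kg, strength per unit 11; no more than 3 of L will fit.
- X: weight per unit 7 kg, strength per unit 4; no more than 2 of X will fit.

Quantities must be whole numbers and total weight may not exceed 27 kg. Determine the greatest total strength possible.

3×C, 1×L, and 1×X: weight 27 ≤ 27, strength 3·11 + 1·11 + 1·4 = 48.
4×C and 1×L: weight 24 ≤ 27, strength 4·11 + 1·11 = 55.
Best is 55.

55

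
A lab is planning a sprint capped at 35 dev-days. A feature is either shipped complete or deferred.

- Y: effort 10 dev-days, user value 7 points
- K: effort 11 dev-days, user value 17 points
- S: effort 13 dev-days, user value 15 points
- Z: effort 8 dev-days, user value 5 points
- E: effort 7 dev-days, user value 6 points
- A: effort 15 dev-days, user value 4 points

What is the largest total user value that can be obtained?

39

Take Y, K, and S: effort 10 + 11 + 13 = 34 ≤ 35, user value 7 + 17 + 15 = 39.
No other feasible combination does better.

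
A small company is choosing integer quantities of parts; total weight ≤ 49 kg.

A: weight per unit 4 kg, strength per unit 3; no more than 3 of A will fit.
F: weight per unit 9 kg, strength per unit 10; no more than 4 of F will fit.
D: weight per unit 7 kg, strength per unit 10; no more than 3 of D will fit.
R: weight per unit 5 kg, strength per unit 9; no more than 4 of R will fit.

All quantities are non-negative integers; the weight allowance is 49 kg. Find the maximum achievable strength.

1×A, 1×F, 3×D, and 3×R: weight 49 ≤ 49, strength 1·3 + 1·10 + 3·10 + 3·9 = 70.
2×A, 3×D, and 4×R: weight 49 ≤ 49, strength 2·3 + 3·10 + 4·9 = 72.
Best is 72.

72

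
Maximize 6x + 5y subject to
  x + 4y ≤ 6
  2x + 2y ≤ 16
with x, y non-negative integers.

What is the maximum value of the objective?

(x,y)=(6,0): 1·6+4·0=6≤6, 2·6+2·0=12≤16, objective 36.
(x,y)=(5,0): 1·5+4·0=5≤6, 2·5+2·0=10≤16, objective 30.
Maximum is 36 at (x,y)=(6,0).

36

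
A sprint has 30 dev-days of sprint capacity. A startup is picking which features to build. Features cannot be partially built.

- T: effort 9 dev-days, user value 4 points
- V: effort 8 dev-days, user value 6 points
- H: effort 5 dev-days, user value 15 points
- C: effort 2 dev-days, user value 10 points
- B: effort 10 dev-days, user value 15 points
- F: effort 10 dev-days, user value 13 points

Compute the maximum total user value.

Allowing fractional choices, the relaxed optimum would be about 55.2, but features are indivisible.
V + H + C + B: effort 8 + 5 + 2 + 10 = 25 ≤ 30, user value 6 + 15 + 10 + 15 = 46.
H + C + B + F: effort 5 + 2 + 10 + 10 = 27 ≤ 30, user value 15 + 10 + 15 + 13 = 53.
Best is H, C, B, and F with total user value 53.

53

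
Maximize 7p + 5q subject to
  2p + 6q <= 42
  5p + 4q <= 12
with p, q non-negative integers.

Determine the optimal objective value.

The continuous relaxation peaks at (2.4, 0) with value 16.80; rounding to a feasible lattice point costs some objective.
(p,q)=(0,3): 2·0+6·3=18≤42, 5·0+4·3=12≤12, objective 15.
(p,q)=(2,0): 2·2+6·0=4≤42, 5·2+4·0=10≤12, objective 14.
(p,q)=(1,1): 2·1+6·1=8≤42, 5·1+4·1=9≤12, objective 12.
Maximum is 15 at (p,q)=(0,3).

15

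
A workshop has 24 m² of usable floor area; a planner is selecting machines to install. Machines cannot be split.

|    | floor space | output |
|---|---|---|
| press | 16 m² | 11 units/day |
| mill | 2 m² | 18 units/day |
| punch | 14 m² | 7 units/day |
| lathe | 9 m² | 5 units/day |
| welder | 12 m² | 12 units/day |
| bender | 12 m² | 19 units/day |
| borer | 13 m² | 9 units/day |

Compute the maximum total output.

42

Take mill, lathe, and bender: floor space 2 + 9 + 12 = 23 ≤ 24, output 18 + 5 + 19 = 42.
No other feasible combination does better.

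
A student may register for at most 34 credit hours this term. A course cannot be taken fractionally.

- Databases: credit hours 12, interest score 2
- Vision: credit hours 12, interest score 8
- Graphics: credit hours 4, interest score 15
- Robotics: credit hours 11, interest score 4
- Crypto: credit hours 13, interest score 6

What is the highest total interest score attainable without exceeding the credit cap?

29

Allowing fractional choices, the relaxed optimum would be about 30.8, but courses are indivisible.
Vision + Graphics + Robotics: credit hours 12 + 4 + 11 = 27 ≤ 34, interest score 8 + 15 + 4 = 27.
Vision + Graphics + Crypto: credit hours 12 + 4 + 13 = 29 ≤ 34, interest score 8 + 15 + 6 = 29.
Best is Vision, Graphics, and Crypto with total interest score 29.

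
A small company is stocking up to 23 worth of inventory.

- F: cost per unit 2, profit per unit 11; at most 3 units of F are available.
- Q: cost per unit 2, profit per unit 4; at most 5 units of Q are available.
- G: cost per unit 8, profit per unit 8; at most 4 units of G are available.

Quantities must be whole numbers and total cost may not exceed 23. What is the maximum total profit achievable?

F has the best ratio (11/2); taking only F gives at most 3×11 = 33 (stopped by the supply cap of 3).
Mixing does better — 3×F, 4×Q, and 1×G: cost 22 ≤ 23, profit 3·11 + 4·4 + 1·8 = 57.

57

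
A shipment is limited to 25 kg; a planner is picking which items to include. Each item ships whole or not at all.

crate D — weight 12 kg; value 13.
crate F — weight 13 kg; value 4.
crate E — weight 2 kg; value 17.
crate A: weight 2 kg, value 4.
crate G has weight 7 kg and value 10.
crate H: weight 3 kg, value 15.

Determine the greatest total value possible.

55

Allowing fractional choices, the relaxed optimum would be about 57.9, but items are indivisible.
crate D + crate E + crate A + crate H: weight 12 + 2 + 2 + 3 = 19 ≤ 25, value 13 + 17 + 4 + 15 = 49.
crate D + crate E + crate G + crate H: weight 12 + 2 + 7 + 3 = 24 ≤ 25, value 13 + 17 + 10 + 15 = 55.
Best is crate D, crate E, crate G, and crate H with total value 55.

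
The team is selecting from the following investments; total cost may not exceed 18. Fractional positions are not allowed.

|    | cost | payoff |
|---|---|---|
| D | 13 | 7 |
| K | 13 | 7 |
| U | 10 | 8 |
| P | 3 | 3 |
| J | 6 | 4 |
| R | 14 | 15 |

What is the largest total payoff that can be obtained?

18

R: cost 14 ≤ 18, payoff 15.
P + R: cost 3 + 14 = 17 ≤ 18, payoff 3 + 15 = 18.
U + J: cost 10 + 6 = 16 ≤ 18, payoff 8 + 4 = 12.
Best is P and R with total payoff 18.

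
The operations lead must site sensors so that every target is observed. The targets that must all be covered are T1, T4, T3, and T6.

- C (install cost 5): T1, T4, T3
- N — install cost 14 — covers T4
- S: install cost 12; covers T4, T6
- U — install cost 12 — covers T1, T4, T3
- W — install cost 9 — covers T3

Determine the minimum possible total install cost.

This is an integer covering problem.
Choose C and S: together they cover T1, T4, T3, T6 — every target.
Total install cost: 5 + 12 = 17.
No cover costs less than 17.

17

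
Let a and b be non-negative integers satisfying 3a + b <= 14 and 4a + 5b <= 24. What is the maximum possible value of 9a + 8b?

The continuous relaxation peaks at (4.18, 1.45) with value 49.27; rounding to a feasible lattice point costs some objective.
(a,b)=(4,1): 3·4+1·1=13≤14, 4·4+5·1=21≤24, objective 44.
(a,b)=(3,2): 3·3+1·2=11≤14, 4·3+5·2=22≤24, objective 43.
Maximum is 44 at (a,b)=(4,1).

44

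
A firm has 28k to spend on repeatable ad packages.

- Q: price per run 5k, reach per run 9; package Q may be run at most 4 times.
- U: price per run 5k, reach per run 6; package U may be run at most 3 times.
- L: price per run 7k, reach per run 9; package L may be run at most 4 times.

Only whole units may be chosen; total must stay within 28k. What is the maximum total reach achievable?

45

Take 4×Q and 1×L: price 27 ≤ 28, reach 4·9 + 1·9 = 45.
Q has the best ratio (9/5) and is taken to its limit of 4; remaining capacity is filled optimally with the others.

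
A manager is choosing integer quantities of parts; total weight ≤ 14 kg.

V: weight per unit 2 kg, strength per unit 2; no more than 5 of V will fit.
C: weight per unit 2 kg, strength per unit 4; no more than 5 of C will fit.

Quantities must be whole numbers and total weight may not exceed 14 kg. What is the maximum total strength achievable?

24

Take 2×V and 5×C: weight 14 ≤ 14, strength 2·2 + 5·4 = 24.
C has the best ratio (4/2) and is taken to its limit of 5; remaining capacity is filled optimally with the others.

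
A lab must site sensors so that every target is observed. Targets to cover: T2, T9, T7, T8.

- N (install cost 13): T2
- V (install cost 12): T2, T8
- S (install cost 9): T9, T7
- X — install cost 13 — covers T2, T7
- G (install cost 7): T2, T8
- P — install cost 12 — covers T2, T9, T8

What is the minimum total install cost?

16

Choose S and G: together they cover T2, T9, T7, T8 — every target.
Total install cost: 9 + 7 = 16.
No cover costs less than 16.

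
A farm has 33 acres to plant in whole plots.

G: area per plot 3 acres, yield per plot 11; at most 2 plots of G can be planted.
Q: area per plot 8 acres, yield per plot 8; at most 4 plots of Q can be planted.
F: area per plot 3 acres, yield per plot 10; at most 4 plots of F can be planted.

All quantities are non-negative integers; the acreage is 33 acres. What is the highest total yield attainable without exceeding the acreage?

G has the best ratio (11/3); taking only G gives at most 2×11 = 22 (stopped by the supply cap of 2).
Mixing does better — 2×G, 1×Q, and 4×F: area 26 ≤ 33, yield 2·11 + 1·8 + 4·10 = 70.

70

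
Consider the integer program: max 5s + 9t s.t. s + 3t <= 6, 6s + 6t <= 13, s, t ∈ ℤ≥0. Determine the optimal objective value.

Relaxing integrality, the LP optimum is 18.50 at (s,t) = (0.25, 1.92), which is not an integer point.
(s,t)=(0,2): 1·0+3·2=6≤6, 6·0+6·2=12≤13, objective 18.
(s,t)=(1,1): 1·1+3·1=4≤6, 6·1+6·1=12≤13, objective 14.
(s,t)=(0,1): 1·0+3·1=3≤6, 6·0+6·1=6≤13, objective 9.
No feasible integer point exceeds 18.

18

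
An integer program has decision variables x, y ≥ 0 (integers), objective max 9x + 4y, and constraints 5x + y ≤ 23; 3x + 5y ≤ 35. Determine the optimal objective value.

48

Relaxing integrality, the LP optimum is 52.00 at (x,y) = (3.64, 4.82), which is not an integer point.
(x,y)=(4,3) is feasible, giving 48.
(x,y)=(3,5) is feasible, giving 47.
No feasible integer point exceeds 48.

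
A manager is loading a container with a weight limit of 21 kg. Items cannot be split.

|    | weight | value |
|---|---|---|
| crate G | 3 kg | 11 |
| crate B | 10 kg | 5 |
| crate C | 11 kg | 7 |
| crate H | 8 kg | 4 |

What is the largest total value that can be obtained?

Allowing fractional choices, the relaxed optimum would be about 21.5, but items are indivisible.
crate G + crate B: weight 3 + 10 = 13 ≤ 21, value 11 + 5 = 16.
crate G + crate C: weight 3 + 11 = 14 ≤ 21, value 11 + 7 = 18.
crate G + crate B + crate H: weight 3 + 10 + 8 = 21 ≤ 21, value 11 + 5 + 4 = 20.
Best is crate G, crate B, and crate H with total value 20.

20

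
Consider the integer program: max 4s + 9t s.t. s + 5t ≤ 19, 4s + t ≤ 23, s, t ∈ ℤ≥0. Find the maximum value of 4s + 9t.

43

The continuous relaxation peaks at (5.05, 2.79) with value 45.32; rounding to a feasible lattice point costs some objective.
(s,t)=(4,3): 1·4+5·3=19≤19, 4·4+1·3=19≤23, objective 43.
(s,t)=(3,3): 1·3+5·3=18≤19, 4·3+1·3=15≤23, objective 39.
(s,t)=(5,2): 1·5+5·2=15≤19, 4·5+1·2=22≤23, objective 38.
(s,t)=(4,2): 1·4+5·2=14≤19, 4·4+1·2=18≤23, objective 34.
No feasible integer point exceeds 43.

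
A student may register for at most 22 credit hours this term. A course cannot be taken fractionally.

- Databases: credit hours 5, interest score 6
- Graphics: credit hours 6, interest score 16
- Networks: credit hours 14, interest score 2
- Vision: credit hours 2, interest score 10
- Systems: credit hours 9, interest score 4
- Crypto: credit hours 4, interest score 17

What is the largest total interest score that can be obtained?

Allowing fractional choices, the relaxed optimum would be about 51.2, but courses are indivisible.
Databases + Graphics + Vision + Crypto: credit hours 5 + 6 + 2 + 4 = 17 ≤ 22, interest score 6 + 16 + 10 + 17 = 49.
Graphics + Vision + Crypto: credit hours 6 + 2 + 4 = 12 ≤ 22, interest score 16 + 10 + 17 = 43.
Graphics + Vision + Systems + Crypto: credit hours 6 + 2 + 9 + 4 = 21 ≤ 22, interest score 16 + 10 + 4 + 17 = 47.
Best is Databases, Graphics, Vision, and Crypto with total interest score 49.

49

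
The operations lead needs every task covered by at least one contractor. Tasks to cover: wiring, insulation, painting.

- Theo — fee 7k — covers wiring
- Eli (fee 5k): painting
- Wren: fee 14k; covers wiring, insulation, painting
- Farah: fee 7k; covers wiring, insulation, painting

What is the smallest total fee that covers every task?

7

Farah alone covers wiring, insulation, painting — every task.
Total fee: 7.
No cover costs less than 7.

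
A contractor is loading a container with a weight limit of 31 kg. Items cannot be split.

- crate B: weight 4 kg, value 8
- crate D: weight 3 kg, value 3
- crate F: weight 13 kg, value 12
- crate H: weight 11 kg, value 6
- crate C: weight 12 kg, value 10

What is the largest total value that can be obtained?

30

crate B + crate F + crate C: weight 4 + 13 + 12 = 29 ≤ 31, value 8 + 12 + 10 = 30.
crate B + crate D + crate H + crate C: weight 4 + 3 + 11 + 12 = 30 ≤ 31, value 8 + 3 + 6 + 10 = 27.
crate B + crate D + crate F + crate H: weight 4 + 3 + 13 + 11 = 31 ≤ 31, value 8 + 3 + 12 + 6 = 29.
Best is crate B, crate F, and crate C with total value 30.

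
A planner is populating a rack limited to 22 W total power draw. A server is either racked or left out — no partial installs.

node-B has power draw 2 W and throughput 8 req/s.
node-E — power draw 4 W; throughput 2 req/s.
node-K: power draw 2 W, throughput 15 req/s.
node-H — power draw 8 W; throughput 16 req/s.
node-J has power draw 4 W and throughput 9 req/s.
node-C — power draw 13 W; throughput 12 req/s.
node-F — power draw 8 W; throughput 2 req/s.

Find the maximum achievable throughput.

50

Take node-B, node-E, node-K, node-H, and node-J: power draw 2 + 4 + 2 + 8 + 4 = 20 ≤ 22, throughput 8 + 2 + 15 + 16 + 9 = 50.
No other feasible combination does better.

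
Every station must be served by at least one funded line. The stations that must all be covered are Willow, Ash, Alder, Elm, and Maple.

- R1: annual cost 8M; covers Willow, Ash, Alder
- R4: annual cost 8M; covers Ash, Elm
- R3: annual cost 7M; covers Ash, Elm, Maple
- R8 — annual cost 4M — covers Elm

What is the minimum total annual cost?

15

Choose R1 and R3: together they cover Willow, Ash, Alder, Elm, Maple — every station.
Total annual cost: 8 + 7 = 15.
No cover costs less than 15.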